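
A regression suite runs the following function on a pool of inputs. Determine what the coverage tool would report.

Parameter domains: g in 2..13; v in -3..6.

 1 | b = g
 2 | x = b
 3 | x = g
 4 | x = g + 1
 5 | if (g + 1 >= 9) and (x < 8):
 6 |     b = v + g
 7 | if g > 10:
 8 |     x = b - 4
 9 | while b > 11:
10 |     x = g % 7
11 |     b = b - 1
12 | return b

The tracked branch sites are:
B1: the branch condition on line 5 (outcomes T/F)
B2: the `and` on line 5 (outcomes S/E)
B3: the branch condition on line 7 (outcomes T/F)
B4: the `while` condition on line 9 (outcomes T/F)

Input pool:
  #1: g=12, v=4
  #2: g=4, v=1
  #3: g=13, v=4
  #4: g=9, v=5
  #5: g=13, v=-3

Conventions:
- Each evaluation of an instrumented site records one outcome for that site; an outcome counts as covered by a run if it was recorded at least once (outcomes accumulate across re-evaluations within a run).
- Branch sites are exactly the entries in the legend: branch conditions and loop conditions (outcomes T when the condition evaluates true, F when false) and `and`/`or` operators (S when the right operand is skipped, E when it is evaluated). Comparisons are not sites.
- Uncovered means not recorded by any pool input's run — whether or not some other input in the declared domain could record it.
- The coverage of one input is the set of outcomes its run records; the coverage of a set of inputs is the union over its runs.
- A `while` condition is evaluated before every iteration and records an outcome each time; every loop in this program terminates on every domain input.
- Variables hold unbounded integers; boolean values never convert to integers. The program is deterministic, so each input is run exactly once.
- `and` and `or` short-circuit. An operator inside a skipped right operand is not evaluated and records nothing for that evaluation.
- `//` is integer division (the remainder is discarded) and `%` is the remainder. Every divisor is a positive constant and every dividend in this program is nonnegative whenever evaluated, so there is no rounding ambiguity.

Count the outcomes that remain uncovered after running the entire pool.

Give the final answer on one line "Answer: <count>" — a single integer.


input #1 (g=12, v=4): covers B1=F, B2=E, B3=T, B4=T, B4=F
input #2 (g=4, v=1): covers B1=F, B2=S, B3=F, B4=F
input #3 (g=13, v=4): covers B1=F, B2=E, B3=T, B4=T, B4=F
input #4 (g=9, v=5): covers B1=F, B2=E, B3=F, B4=F
input #5 (g=13, v=-3): covers B1=F, B2=E, B3=T, B4=T, B4=F
union over the pool: B1=F, B2=S, B2=E, B3=T, B3=F, B4=T, B4=F
uncovered (1 of 8): B1=T
Answer: 1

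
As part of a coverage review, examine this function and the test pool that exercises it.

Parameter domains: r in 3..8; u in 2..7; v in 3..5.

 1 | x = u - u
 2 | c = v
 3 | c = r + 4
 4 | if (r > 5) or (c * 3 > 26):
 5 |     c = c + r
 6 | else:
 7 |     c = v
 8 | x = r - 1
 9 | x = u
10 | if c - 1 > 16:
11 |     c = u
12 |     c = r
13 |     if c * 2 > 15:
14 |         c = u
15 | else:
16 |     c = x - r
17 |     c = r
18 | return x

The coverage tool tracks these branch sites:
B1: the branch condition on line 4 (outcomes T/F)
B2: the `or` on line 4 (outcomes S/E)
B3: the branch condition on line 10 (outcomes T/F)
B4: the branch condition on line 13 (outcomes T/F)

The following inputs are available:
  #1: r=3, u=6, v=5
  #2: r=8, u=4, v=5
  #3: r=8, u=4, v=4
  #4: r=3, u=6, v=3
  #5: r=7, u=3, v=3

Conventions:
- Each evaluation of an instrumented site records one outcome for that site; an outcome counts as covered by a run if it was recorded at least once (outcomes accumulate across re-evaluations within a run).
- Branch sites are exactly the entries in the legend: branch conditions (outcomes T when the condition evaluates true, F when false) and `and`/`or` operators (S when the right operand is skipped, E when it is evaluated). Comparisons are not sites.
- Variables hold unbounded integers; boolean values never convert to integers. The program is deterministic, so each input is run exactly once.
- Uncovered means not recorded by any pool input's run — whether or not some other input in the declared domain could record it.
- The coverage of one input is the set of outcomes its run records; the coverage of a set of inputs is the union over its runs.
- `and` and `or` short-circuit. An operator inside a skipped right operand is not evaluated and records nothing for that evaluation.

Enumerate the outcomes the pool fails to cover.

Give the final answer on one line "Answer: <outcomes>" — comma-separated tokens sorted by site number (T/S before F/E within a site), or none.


run #1 (r=3, u=6, v=5) records B1=F, B2=E, B3=F
run #2 (r=8, u=4, v=5) records B1=T, B2=S, B3=T, B4=T
run #3 (r=8, u=4, v=4) records B1=T, B2=S, B3=T, B4=T
run #4 (r=3, u=6, v=3) records B1=F, B2=E, B3=F
run #5 (r=7, u=3, v=3) records B1=T, B2=S, B3=T, B4=F
union over the pool: B1=T, B1=F, B2=S, B2=E, B3=T, B3=F, B4=T, B4=F
uncovered (0 of 8): none
Answer: none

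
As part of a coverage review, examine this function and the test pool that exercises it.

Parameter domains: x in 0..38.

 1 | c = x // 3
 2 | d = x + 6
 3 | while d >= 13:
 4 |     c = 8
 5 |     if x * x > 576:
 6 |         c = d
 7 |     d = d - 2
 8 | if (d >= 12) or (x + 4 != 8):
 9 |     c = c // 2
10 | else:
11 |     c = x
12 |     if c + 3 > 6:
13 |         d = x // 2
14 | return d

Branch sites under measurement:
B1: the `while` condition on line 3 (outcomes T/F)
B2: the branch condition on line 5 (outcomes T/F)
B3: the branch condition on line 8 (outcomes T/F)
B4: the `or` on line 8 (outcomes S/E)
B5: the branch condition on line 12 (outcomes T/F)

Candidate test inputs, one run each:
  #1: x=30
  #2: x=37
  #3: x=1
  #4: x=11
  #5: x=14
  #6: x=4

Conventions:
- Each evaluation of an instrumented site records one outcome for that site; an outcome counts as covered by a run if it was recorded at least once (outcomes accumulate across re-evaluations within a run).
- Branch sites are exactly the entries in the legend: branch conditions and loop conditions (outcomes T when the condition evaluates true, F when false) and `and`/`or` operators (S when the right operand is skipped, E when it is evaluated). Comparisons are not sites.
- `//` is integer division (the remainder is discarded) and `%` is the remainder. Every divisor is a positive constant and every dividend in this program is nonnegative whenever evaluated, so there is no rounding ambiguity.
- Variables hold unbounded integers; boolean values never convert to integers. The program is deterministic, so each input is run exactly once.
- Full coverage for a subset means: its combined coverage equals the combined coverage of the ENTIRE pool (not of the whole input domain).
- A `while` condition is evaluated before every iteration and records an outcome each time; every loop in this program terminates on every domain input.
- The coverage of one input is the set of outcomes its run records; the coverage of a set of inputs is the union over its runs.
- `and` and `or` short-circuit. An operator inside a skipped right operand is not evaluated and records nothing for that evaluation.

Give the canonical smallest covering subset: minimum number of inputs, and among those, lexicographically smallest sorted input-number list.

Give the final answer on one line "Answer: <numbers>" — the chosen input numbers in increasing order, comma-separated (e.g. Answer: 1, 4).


#1 (x=30) -> B1->T, B2->T, B1->T, B2->T, B1->T, B2->T, B1->T, B2->T, B1->T, B2->T, B1->T, B2->T, B1->T, B2->T, ...; covered: B1=T, B1=F, B2=T, B3=T, B4=S
#2 (x=37) -> B1->T, B2->T, B1->T, B2->T, B1->T, B2->T, B1->T, B2->T, B1->T, B2->T, B1->T, B2->T, B1->T, B2->T, ...; covered: B1=T, B1=F, B2=T, B3=T, B4=E
#3 (x=1) -> B1->F, B4->E, B3->T; covered: B1=F, B3=T, B4=E
#4 (x=11) -> B1->T, B2->F, B1->T, B2->F, B1->T, B2->F, B1->F, B4->E, B3->T; covered: B1=T, B1=F, B2=F, B3=T, B4=E
#5 (x=14) -> B1->T, B2->F, B1->T, B2->F, B1->T, B2->F, B1->T, B2->F, B1->F, B4->S, B3->T; covered: B1=T, B1=F, B2=F, B3=T, B4=S
#6 (x=4) -> B1->F, B4->E, B3->F, B5->T; covered: B1=F, B3=F, B4=E, B5=T
together the pool reaches 9 outcomes: B1=T, B1=F, B2=T, B2=F, B3=T, B3=F, B4=S, B4=E, B5=T
size 1 is not enough: best union over all size-1 subsets is 5/9
size 2 is not enough: best union over all size-2 subsets is 8/9
at size 3, {1, 4, 6} reaches all 9 outcomes; every lexicographically earlier size-3 subset fails
Answer: 1, 4, 6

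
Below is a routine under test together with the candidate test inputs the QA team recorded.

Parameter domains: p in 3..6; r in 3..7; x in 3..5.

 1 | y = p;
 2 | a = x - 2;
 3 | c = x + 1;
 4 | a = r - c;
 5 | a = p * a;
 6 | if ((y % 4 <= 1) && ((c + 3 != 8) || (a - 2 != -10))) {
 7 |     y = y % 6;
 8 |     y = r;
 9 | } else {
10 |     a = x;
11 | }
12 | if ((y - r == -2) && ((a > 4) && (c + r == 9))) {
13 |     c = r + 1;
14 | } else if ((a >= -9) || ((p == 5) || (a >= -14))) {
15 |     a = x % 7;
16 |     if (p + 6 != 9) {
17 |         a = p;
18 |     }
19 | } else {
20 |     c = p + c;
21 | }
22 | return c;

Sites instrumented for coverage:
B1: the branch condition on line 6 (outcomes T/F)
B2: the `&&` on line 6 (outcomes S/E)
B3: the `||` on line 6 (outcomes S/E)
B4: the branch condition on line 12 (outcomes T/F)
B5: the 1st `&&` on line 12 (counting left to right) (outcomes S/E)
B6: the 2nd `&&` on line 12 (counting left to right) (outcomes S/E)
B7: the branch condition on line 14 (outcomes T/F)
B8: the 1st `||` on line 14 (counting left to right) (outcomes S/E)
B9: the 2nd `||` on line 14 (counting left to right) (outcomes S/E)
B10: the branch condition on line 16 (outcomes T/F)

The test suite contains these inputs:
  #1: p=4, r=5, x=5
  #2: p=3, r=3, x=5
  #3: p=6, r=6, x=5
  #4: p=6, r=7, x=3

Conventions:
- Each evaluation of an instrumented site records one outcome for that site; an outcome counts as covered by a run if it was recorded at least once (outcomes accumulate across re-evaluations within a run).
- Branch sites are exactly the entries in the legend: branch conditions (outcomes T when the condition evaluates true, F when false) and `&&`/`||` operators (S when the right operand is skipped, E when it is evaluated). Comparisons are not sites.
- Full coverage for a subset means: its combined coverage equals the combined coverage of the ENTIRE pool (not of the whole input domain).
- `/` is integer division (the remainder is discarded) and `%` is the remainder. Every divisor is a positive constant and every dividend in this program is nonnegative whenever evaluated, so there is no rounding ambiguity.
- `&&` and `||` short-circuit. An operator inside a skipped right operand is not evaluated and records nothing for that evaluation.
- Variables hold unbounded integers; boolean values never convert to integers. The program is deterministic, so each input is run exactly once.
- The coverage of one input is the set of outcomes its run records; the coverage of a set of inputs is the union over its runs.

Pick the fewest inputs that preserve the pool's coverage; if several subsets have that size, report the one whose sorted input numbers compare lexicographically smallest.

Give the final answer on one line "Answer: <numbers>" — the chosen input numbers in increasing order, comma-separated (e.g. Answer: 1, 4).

run #1 (p=4, r=5, x=5) runs B2->E, B3->S, B1->T, B5->S, B4->F, B8->S, B7->T, B10->T; records B1=T, B2=E, B3=S, B4=F, B5=S, B7=T, B8=S, B10=T
run #2 (p=3, r=3, x=5) runs B2->S, B1->F, B5->S, B4->F, B8->S, B7->T, B10->F; records B1=F, B2=S, B4=F, B5=S, B7=T, B8=S, B10=F
run #3 (p=6, r=6, x=5) runs B2->S, B1->F, B5->S, B4->F, B8->S, B7->T, B10->T; records B1=F, B2=S, B4=F, B5=S, B7=T, B8=S, B10=T
run #4 (p=6, r=7, x=3) runs B2->S, B1->F, B5->S, B4->F, B8->S, B7->T, B10->T; records B1=F, B2=S, B4=F, B5=S, B7=T, B8=S, B10=T
together the pool reaches 11 outcomes: B1=T, B1=F, B2=S, B2=E, B3=S, B4=F, B5=S, B7=T, B8=S, B10=T, B10=F
size 1 is not enough: best union over all size-1 subsets is 8/11
the canonical winner is {1, 2}: size 2, full 11-outcome coverage, earliest index list among size-2 covers

Answer: 1, 2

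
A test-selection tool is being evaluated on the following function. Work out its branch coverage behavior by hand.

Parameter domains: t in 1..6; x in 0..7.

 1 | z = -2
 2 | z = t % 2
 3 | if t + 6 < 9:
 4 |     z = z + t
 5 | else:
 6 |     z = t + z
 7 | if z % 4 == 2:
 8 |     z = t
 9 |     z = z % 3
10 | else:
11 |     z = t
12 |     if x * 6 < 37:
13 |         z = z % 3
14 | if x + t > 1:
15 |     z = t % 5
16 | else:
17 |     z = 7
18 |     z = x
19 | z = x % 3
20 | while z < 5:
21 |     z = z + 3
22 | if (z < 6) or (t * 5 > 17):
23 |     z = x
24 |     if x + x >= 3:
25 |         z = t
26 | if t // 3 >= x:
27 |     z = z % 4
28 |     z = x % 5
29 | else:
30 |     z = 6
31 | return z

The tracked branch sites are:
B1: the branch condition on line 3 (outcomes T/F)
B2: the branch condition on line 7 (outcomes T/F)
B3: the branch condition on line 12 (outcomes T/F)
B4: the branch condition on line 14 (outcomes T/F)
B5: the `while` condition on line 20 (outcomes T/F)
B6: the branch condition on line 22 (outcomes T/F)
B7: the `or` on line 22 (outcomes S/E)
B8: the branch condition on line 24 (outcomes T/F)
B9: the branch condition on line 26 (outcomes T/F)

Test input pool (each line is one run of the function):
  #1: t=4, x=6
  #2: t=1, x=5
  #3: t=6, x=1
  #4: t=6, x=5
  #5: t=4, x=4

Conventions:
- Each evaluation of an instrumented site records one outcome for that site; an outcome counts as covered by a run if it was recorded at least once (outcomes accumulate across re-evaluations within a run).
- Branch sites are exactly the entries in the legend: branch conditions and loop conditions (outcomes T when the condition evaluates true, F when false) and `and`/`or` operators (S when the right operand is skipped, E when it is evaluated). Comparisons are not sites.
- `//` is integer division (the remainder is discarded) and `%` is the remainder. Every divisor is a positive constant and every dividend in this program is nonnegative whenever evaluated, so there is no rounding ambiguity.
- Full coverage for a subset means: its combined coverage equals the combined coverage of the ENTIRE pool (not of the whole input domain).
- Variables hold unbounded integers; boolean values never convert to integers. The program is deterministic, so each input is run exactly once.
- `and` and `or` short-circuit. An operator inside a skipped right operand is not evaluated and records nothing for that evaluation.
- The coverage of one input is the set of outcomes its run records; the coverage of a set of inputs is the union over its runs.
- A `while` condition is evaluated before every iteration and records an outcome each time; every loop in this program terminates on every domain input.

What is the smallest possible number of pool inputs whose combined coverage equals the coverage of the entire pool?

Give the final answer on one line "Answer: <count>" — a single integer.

input #1 (t=4, x=6): covers B1=F, B2=F, B3=T, B4=T, B5=T, B5=F, B6=T, B7=E, B8=T, B9=F
input #2 (t=1, x=5): covers B1=T, B2=T, B4=T, B5=T, B5=F, B6=T, B7=S, B8=T, B9=F
input #3 (t=6, x=1): covers B1=F, B2=T, B4=T, B5=T, B5=F, B6=T, B7=E, B8=F, B9=T
input #4 (t=6, x=5): covers B1=F, B2=T, B4=T, B5=T, B5=F, B6=T, B7=S, B8=T, B9=F
input #5 (t=4, x=4): covers B1=F, B2=F, B3=T, B4=T, B5=T, B5=F, B6=T, B7=E, B8=T, B9=F
the full pool covers 15 outcomes: B1=T, B1=F, B2=T, B2=F, B3=T, B4=T, B5=T, B5=F, B6=T, B7=S, B7=E, B8=T, B8=F, B9=T, B9=F
every size-1 subset falls short of the 15 outcomes (best: 10/15)
every size-2 subset falls short of the 15 outcomes (best: 13/15)
the canonical winner is {1, 2, 3}: size 3, full 15-outcome coverage, earliest index list among size-3 covers

Answer: 3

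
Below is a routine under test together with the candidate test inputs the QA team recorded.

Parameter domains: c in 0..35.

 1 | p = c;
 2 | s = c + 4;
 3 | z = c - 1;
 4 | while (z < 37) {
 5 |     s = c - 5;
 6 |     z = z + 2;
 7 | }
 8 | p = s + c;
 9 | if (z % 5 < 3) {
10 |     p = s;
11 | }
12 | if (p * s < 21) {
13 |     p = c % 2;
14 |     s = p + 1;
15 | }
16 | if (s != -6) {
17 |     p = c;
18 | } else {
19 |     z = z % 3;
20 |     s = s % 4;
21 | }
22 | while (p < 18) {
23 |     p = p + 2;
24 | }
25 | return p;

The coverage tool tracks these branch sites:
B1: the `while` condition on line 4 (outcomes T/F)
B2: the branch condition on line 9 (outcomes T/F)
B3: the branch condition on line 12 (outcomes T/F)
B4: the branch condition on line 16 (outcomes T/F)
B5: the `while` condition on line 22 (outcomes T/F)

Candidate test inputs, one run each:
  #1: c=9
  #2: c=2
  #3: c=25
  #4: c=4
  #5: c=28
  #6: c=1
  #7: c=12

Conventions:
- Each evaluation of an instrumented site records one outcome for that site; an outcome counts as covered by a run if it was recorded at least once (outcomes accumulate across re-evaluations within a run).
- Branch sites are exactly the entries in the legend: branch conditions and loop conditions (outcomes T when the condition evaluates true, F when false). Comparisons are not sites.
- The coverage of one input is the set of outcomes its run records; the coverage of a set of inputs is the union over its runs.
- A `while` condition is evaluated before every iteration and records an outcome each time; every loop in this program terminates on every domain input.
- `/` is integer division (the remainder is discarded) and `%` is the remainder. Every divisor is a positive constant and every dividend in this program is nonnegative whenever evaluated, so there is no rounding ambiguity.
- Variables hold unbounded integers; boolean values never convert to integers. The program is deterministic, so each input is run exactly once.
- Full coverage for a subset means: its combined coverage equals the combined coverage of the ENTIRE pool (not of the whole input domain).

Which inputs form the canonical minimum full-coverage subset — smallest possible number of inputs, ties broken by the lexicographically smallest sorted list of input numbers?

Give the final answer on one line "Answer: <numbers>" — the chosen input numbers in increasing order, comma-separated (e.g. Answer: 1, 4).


input #1 (c=9): events B1->T, B1->T, B1->T, B1->T, B1->T, B1->T, B1->T, B1->T, B1->T, B1->T, B1->T, B1->T, B1->T, B1->T, ...; covers B1=T, B1=F, B2=F, B3=F, B4=T, B5=T, B5=F
input #2 (c=2): events B1->T, B1->T, B1->T, B1->T, B1->T, B1->T, B1->T, B1->T, B1->T, B1->T, B1->T, B1->T, B1->T, B1->T, ...; covers B1=T, B1=F, B2=T, B3=T, B4=T, B5=T, B5=F
input #3 (c=25): events B1->T, B1->T, B1->T, B1->T, B1->T, B1->T, B1->T, B1->F, B2->F, B3->F, B4->T, B5->F; covers B1=T, B1=F, B2=F, B3=F, B4=T, B5=F
input #4 (c=4): events B1->T, B1->T, B1->T, B1->T, B1->T, B1->T, B1->T, B1->T, B1->T, B1->T, B1->T, B1->T, B1->T, B1->T, ...; covers B1=T, B1=F, B2=T, B3=T, B4=T, B5=T, B5=F
input #5 (c=28): events B1->T, B1->T, B1->T, B1->T, B1->T, B1->F, B2->T, B3->F, B4->T, B5->F; covers B1=T, B1=F, B2=T, B3=F, B4=T, B5=F
input #6 (c=1): events B1->T, B1->T, B1->T, B1->T, B1->T, B1->T, B1->T, B1->T, B1->T, B1->T, B1->T, B1->T, B1->T, B1->T, ...; covers B1=T, B1=F, B2=F, B3=T, B4=T, B5=T, B5=F
input #7 (c=12): events B1->T, B1->T, B1->T, B1->T, B1->T, B1->T, B1->T, B1->T, B1->T, B1->T, B1->T, B1->T, B1->T, B1->F, ...; covers B1=T, B1=F, B2=T, B3=F, B4=T, B5=T, B5=F
union over all inputs: B1=T, B1=F, B2=T, B2=F, B3=T, B3=F, B4=T, B5=T, B5=F (9 outcomes)
no size-1 subset reaches all 9 outcomes (best union: 7/9)
size 2: inputs {1, 2} cover all 9 outcomes, and no lexicographically smaller subset of this size does
Answer: 1, 2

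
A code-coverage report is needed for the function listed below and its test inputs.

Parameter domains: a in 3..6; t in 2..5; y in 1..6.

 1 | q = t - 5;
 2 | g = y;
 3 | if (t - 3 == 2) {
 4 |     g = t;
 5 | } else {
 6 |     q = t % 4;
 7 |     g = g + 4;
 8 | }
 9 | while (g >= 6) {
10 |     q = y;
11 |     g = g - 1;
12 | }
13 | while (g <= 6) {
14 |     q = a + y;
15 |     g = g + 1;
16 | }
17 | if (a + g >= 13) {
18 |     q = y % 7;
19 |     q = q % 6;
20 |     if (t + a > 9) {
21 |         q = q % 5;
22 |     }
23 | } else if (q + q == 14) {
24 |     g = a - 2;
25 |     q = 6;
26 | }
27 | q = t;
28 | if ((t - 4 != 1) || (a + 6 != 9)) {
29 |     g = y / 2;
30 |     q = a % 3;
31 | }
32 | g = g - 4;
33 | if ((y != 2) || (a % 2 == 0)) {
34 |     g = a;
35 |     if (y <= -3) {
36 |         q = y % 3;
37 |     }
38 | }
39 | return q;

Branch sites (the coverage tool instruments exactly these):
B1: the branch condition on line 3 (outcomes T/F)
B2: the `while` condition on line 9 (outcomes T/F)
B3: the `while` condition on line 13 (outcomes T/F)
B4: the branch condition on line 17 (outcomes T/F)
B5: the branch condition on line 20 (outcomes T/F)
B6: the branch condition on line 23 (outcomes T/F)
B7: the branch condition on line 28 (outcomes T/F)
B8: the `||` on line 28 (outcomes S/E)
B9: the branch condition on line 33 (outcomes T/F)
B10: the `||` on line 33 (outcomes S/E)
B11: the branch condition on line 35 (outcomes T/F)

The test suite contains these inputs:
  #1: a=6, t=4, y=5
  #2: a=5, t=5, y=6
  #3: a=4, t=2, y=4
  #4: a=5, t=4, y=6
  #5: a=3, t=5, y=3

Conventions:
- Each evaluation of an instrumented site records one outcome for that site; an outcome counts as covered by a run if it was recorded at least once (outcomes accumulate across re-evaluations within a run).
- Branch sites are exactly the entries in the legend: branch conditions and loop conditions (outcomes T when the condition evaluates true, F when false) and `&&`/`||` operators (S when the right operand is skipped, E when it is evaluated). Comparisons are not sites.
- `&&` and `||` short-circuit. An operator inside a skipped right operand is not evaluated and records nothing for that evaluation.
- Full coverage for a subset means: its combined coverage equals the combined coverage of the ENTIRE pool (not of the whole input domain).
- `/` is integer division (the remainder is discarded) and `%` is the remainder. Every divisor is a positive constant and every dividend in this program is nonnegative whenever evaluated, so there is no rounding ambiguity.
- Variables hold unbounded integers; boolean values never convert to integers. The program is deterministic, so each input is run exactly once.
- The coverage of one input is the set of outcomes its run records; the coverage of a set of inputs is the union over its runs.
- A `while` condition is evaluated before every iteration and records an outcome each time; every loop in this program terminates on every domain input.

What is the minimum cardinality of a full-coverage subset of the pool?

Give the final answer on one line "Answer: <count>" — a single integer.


run #1 (a=6, t=4, y=5) runs B1->F, B2->T, B2->T, B2->T, B2->T, B2->F, B3->T, B3->T, B3->F, B4->T, B5->T, B8->S, B7->T, B10->S, ...; records B1=F, B2=T, B2=F, B3=T, B3=F, B4=T, B5=T, B7=T, B8=S, B9=T, B10=S, B11=F
run #2 (a=5, t=5, y=6) runs B1->T, B2->F, B3->T, B3->T, B3->F, B4->F, B6->F, B8->E, B7->T, B10->S, B9->T, B11->F; records B1=T, B2=F, B3=T, B3=F, B4=F, B6=F, B7=T, B8=E, B9=T, B10=S, B11=F
run #3 (a=4, t=2, y=4) runs B1->F, B2->T, B2->T, B2->T, B2->F, B3->T, B3->T, B3->F, B4->F, B6->F, B8->S, B7->T, B10->S, B9->T, ...; records B1=F, B2=T, B2=F, B3=T, B3=F, B4=F, B6=F, B7=T, B8=S, B9=T, B10=S, B11=F
run #4 (a=5, t=4, y=6) runs B1->F, B2->T, B2->T, B2->T, B2->T, B2->T, B2->F, B3->T, B3->T, B3->F, B4->F, B6->F, B8->S, B7->T, ...; records B1=F, B2=T, B2=F, B3=T, B3=F, B4=F, B6=F, B7=T, B8=S, B9=T, B10=S, B11=F
run #5 (a=3, t=5, y=3) runs B1->T, B2->F, B3->T, B3->T, B3->F, B4->F, B6->F, B8->E, B7->F, B10->S, B9->T, B11->F; records B1=T, B2=F, B3=T, B3=F, B4=F, B6=F, B7=F, B8=E, B9=T, B10=S, B11=F
union over all inputs: B1=T, B1=F, B2=T, B2=F, B3=T, B3=F, B4=T, B4=F, B5=T, B6=F, B7=T, B7=F, B8=S, B8=E, B9=T, B10=S, B11=F (17 outcomes)
no size-1 subset reaches all 17 outcomes (best union: 12/17)
inputs {1, 5} (size 2) cover everything; no size-2 subset with a lexicographically smaller index list covers all 17
Answer: 2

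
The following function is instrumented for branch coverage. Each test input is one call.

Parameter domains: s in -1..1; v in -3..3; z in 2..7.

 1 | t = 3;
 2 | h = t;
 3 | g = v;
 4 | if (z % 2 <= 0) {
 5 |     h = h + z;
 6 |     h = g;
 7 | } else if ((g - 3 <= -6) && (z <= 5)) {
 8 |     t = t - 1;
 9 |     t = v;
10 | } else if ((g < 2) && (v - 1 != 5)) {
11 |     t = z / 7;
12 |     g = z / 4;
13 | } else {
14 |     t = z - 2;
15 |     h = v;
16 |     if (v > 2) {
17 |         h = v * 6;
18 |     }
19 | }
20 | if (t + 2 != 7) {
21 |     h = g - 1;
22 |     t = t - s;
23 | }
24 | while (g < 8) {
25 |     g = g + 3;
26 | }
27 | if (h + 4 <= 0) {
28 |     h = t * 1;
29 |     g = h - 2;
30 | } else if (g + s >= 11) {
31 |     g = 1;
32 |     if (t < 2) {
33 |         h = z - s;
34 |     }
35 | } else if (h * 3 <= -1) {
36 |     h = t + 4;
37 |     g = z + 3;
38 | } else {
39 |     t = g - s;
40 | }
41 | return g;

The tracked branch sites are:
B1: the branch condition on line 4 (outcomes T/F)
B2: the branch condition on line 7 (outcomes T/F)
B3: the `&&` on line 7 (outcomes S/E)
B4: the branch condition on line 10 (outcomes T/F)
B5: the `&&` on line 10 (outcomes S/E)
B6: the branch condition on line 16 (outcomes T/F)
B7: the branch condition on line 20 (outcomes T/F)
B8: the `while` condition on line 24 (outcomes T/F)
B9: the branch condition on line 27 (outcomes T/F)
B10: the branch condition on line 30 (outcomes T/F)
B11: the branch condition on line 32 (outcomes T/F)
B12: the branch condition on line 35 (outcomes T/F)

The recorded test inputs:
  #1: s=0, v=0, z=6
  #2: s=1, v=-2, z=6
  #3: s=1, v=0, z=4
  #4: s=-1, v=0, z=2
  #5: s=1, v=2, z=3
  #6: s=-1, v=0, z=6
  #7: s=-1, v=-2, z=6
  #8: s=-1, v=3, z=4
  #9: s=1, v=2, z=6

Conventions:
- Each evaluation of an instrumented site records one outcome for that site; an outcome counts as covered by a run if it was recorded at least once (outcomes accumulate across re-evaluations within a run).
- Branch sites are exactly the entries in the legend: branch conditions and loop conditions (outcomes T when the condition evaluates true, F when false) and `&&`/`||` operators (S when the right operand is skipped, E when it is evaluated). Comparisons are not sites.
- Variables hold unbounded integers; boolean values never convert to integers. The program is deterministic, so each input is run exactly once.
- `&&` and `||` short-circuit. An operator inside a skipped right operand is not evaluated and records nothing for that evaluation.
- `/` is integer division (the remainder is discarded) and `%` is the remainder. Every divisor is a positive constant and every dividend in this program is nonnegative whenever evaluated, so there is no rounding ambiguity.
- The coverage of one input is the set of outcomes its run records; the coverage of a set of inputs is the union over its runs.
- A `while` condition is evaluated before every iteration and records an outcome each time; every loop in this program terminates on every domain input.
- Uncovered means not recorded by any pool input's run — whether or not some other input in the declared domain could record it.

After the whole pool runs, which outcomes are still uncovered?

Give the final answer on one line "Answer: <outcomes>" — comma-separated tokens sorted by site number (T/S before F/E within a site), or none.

input #1, s=0, v=0, z=6: events B1->T, B7->T, B8->T, B8->T, B8->T, B8->F, B9->F, B10->F, B12->T; outcomes B1=T, B7=T, B8=T, B8=F, B9=F, B10=F, B12=T
input #2, s=1, v=-2, z=6: events B1->T, B7->T, B8->T, B8->T, B8->T, B8->T, B8->F, B9->F, B10->T, B11->F; outcomes B1=T, B7=T, B8=T, B8=F, B9=F, B10=T, B11=F
input #3, s=1, v=0, z=4: events B1->T, B7->T, B8->T, B8->T, B8->T, B8->F, B9->F, B10->F, B12->T; outcomes B1=T, B7=T, B8=T, B8=F, B9=F, B10=F, B12=T
input #4, s=-1, v=0, z=2: events B1->T, B7->T, B8->T, B8->T, B8->T, B8->F, B9->F, B10->F, B12->T; outcomes B1=T, B7=T, B8=T, B8=F, B9=F, B10=F, B12=T
input #5, s=1, v=2, z=3: events B1->F, B3->S, B2->F, B5->S, B4->F, B6->F, B7->T, B8->T, B8->T, B8->F, B9->F, B10->F, B12->F; outcomes B1=F, B2=F, B3=S, B4=F, B5=S, B6=F, B7=T, B8=T, B8=F, B9=F, B10=F, B12=F
input #6, s=-1, v=0, z=6: events B1->T, B7->T, B8->T, B8->T, B8->T, B8->F, B9->F, B10->F, B12->T; outcomes B1=T, B7=T, B8=T, B8=F, B9=F, B10=F, B12=T
input #7, s=-1, v=-2, z=6: events B1->T, B7->T, B8->T, B8->T, B8->T, B8->T, B8->F, B9->F, B10->F, B12->T; outcomes B1=T, B7=T, B8=T, B8=F, B9=F, B10=F, B12=T
input #8, s=-1, v=3, z=4: events B1->T, B7->T, B8->T, B8->T, B8->F, B9->F, B10->F, B12->F; outcomes B1=T, B7=T, B8=T, B8=F, B9=F, B10=F, B12=F
input #9, s=1, v=2, z=6: events B1->T, B7->T, B8->T, B8->T, B8->F, B9->F, B10->F, B12->F; outcomes B1=T, B7=T, B8=T, B8=F, B9=F, B10=F, B12=F
union over the pool: B1=T, B1=F, B2=F, B3=S, B4=F, B5=S, B6=F, B7=T, B8=T, B8=F, B9=F, B10=T, B10=F, B11=F, B12=T, B12=F
uncovered (8 of 24): B2=T, B3=E, B4=T, B5=E, B6=T, B7=F, B9=T, B11=T

Answer: B2=T, B3=E, B4=T, B5=E, B6=T, B7=F, B9=T, B11=T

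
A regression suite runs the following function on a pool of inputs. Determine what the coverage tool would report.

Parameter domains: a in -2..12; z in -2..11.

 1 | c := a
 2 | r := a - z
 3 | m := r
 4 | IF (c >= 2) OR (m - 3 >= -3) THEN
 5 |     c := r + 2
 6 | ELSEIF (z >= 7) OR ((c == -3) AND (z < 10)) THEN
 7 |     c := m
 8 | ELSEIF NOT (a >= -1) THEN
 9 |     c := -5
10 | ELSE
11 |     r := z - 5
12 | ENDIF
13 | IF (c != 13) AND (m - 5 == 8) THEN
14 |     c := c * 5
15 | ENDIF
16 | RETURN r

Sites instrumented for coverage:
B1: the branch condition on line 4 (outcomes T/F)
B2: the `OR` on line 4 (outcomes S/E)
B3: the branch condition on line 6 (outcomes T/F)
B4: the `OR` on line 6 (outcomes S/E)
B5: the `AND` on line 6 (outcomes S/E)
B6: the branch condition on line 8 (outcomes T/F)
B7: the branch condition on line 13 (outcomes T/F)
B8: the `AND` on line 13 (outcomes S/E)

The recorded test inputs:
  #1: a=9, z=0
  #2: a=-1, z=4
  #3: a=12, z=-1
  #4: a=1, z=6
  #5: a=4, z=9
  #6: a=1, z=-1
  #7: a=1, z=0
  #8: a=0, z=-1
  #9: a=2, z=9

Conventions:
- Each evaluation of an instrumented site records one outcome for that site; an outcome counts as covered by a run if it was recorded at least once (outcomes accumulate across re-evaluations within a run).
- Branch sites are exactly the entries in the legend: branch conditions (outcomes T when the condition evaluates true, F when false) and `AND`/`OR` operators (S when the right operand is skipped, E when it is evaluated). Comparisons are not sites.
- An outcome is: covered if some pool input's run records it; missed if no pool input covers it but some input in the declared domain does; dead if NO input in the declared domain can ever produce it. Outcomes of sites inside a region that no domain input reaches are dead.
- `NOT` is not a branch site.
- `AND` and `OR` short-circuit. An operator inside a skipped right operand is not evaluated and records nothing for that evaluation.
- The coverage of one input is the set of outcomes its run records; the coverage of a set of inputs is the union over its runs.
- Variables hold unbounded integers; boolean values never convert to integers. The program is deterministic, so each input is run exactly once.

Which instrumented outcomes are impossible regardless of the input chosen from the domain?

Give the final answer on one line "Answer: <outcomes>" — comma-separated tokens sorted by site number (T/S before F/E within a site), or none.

sweeping the full domain (210 inputs) for each outcome:
  B5=E: no domain input ever produces it -> dead
  reachable outcomes have witnesses, e.g. B1=T (e.g. a=-2, z=-2), B1=F (e.g. a=-2, z=-1), B2=S (e.g. a=2, z=-2), B2=E (e.g. a=-2, z=-2)

Answer: B5=E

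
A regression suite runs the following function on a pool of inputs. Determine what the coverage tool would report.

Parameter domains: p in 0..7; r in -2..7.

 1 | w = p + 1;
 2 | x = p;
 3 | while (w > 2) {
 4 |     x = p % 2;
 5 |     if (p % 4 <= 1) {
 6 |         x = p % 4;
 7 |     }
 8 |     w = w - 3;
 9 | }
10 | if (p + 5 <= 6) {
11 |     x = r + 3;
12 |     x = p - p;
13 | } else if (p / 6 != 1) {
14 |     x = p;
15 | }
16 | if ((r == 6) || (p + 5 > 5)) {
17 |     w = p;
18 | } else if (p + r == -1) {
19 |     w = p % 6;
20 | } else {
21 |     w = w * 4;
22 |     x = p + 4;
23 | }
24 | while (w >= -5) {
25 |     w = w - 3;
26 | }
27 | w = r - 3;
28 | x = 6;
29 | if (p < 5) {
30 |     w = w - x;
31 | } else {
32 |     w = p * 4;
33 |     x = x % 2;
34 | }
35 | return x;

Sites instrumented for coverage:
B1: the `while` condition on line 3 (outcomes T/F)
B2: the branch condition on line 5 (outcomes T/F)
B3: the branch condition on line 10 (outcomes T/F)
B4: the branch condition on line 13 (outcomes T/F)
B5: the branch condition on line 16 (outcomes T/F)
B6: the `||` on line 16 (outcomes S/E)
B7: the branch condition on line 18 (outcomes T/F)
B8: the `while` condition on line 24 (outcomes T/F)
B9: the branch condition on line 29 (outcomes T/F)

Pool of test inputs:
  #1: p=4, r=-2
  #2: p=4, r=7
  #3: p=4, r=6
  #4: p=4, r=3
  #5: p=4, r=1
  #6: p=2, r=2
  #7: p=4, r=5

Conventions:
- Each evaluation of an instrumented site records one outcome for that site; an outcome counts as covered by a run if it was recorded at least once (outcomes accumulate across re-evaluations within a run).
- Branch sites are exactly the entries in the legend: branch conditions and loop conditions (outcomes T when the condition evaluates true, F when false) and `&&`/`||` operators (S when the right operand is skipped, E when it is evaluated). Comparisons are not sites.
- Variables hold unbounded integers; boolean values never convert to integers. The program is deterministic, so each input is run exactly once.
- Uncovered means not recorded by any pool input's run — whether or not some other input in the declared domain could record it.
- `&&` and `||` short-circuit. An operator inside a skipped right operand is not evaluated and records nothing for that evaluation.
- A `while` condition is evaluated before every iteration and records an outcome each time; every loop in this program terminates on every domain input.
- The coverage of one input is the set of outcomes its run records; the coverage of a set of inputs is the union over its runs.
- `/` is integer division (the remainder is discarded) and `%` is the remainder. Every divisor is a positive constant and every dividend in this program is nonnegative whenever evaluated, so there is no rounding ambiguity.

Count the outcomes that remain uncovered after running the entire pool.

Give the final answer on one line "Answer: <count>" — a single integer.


test 1 (p=4, r=-2) fires B1->T, B2->T, B1->F, B3->F, B4->T, B6->E, B5->T, B8->T, B8->T, B8->T, B8->T, B8->F, B9->T; hits B1=T, B1=F, B2=T, B3=F, B4=T, B5=T, B6=E, B8=T, B8=F, B9=T
test 2 (p=4, r=7) fires B1->T, B2->T, B1->F, B3->F, B4->T, B6->E, B5->T, B8->T, B8->T, B8->T, B8->T, B8->F, B9->T; hits B1=T, B1=F, B2=T, B3=F, B4=T, B5=T, B6=E, B8=T, B8=F, B9=T
test 3 (p=4, r=6) fires B1->T, B2->T, B1->F, B3->F, B4->T, B6->S, B5->T, B8->T, B8->T, B8->T, B8->T, B8->F, B9->T; hits B1=T, B1=F, B2=T, B3=F, B4=T, B5=T, B6=S, B8=T, B8=F, B9=T
test 4 (p=4, r=3) fires B1->T, B2->T, B1->F, B3->F, B4->T, B6->E, B5->T, B8->T, B8->T, B8->T, B8->T, B8->F, B9->T; hits B1=T, B1=F, B2=T, B3=F, B4=T, B5=T, B6=E, B8=T, B8=F, B9=T
test 5 (p=4, r=1) fires B1->T, B2->T, B1->F, B3->F, B4->T, B6->E, B5->T, B8->T, B8->T, B8->T, B8->T, B8->F, B9->T; hits B1=T, B1=F, B2=T, B3=F, B4=T, B5=T, B6=E, B8=T, B8=F, B9=T
test 6 (p=2, r=2) fires B1->T, B2->F, B1->F, B3->F, B4->T, B6->E, B5->T, B8->T, B8->T, B8->T, B8->F, B9->T; hits B1=T, B1=F, B2=F, B3=F, B4=T, B5=T, B6=E, B8=T, B8=F, B9=T
test 7 (p=4, r=5) fires B1->T, B2->T, B1->F, B3->F, B4->T, B6->E, B5->T, B8->T, B8->T, B8->T, B8->T, B8->F, B9->T; hits B1=T, B1=F, B2=T, B3=F, B4=T, B5=T, B6=E, B8=T, B8=F, B9=T
union over the pool: B1=T, B1=F, B2=T, B2=F, B3=F, B4=T, B5=T, B6=S, B6=E, B8=T, B8=F, B9=T
uncovered (6 of 18): B3=T, B4=F, B5=F, B7=T, B7=F, B9=F
Answer: 6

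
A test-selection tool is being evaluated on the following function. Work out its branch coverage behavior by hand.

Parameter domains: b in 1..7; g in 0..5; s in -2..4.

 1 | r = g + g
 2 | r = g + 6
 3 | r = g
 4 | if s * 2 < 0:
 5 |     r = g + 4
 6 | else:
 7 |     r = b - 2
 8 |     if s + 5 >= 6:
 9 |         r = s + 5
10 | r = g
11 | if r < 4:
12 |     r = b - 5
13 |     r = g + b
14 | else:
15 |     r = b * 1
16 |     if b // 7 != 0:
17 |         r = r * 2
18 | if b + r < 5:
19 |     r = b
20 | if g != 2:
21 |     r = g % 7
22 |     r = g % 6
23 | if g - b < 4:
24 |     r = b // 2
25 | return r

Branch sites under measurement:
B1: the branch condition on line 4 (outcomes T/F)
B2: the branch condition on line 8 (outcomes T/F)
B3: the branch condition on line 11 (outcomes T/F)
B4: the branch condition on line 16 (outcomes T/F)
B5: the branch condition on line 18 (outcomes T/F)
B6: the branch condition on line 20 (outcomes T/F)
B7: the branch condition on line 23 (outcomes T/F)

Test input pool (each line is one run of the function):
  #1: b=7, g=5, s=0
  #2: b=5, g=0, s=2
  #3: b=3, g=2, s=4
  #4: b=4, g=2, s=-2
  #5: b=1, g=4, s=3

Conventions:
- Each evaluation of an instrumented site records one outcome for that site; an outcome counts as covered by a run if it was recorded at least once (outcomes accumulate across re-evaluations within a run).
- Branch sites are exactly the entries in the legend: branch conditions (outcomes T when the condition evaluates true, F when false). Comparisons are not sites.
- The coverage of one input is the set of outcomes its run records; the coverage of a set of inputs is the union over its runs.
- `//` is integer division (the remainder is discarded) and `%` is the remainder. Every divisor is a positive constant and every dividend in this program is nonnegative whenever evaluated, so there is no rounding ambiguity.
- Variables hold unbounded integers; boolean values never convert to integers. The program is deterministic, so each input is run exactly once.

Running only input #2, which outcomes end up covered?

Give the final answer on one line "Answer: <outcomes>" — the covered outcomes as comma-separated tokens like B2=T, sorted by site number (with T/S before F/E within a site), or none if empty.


Tracing the run of input #2 (b=5, g=0, s=2):
  B1->F, B2->T, B3->T, B5->F, B6->T, B7->T
as a set, this run covers: B1=F, B2=T, B3=T, B5=F, B6=T, B7=T
Answer: B1=F, B2=T, B3=T, B5=F, B6=T, B7=T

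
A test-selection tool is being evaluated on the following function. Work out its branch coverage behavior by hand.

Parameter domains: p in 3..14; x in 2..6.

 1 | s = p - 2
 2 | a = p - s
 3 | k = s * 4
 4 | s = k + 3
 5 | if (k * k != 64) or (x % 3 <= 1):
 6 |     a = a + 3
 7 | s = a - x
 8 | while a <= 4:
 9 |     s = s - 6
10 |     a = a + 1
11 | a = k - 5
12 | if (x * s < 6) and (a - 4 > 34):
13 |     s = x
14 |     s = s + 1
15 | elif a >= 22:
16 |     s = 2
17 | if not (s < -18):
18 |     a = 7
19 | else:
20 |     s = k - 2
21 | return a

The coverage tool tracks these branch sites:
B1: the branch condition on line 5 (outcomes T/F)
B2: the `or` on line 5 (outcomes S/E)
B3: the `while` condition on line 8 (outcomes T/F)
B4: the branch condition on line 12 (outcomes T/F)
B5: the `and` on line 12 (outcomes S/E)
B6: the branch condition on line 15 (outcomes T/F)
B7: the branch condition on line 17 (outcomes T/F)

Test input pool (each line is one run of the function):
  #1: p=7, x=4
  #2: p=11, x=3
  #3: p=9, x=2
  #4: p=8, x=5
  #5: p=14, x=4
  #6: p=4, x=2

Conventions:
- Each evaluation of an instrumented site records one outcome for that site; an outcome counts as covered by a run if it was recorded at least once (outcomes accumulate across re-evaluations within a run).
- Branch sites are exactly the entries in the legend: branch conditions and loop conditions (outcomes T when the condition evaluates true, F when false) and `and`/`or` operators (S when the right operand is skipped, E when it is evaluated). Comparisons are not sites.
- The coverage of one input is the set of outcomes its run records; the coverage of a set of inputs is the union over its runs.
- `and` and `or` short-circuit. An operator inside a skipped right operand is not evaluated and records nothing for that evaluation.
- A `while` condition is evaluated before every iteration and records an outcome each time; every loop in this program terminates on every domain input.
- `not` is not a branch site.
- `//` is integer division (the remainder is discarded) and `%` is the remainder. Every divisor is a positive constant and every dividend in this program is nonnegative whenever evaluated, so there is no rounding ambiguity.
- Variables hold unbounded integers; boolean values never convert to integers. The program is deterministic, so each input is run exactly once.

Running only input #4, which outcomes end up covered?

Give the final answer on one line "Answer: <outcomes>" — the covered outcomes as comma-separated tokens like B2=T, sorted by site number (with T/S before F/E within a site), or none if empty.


Simulating input #4 (p=8, x=5) step by step:
  B2->S, B1->T, B3->F, B5->E, B4->F, B6->F, B7->T
collecting distinct outcomes: B1=T, B2=S, B3=F, B4=F, B5=E, B6=F, B7=T
Answer: B1=T, B2=S, B3=F, B4=F, B5=E, B6=F, B7=T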